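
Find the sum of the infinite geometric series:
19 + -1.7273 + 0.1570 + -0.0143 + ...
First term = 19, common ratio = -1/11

For |r| < 1, S = a / (1 - r)
S = 19 / (1 - (-1/11))
S = 19 / (12/11)
S = 209/12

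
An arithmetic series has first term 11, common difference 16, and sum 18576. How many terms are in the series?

Using S = n/2 × [2a + (n-1)d]
18576 = n/2 × [2(11) + (n-1)(16)]
18576 = n/2 × [22 + 16n - 16]
37152 = n × [6 + 16n]
16n² + (6)n - 37152 = 0
Discriminant: Δ = (6)² - 4(16)(-37152) = 36 + 2377728 = 2377764
√Δ = 1542
n = [-(6) + √Δ] / (2·16) = (-6 + 1542) / 32 = 1536 / 32 = 48
(The negative root is discarded since n must be a positive integer.)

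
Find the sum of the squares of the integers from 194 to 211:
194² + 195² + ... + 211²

Use ∑_{k=1}^{n} k² = n(n+1)(2n+1)/6, then subtract the first 193 terms.
∑_{k=1}^{211} k² = 211×212×423/6 = 3153606
∑_{k=1}^{193} k² = 193×194×387/6 = 2415009
∑_{k=194}^{211} k² = 3153606 - 2415009 = 738597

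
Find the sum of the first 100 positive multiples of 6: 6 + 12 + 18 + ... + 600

Factor out 6: = 6(1 + 2 + ... + 100) = 6 × n(n+1)/2
= 6 × 100×101/2
= 6 × 5050
= 30300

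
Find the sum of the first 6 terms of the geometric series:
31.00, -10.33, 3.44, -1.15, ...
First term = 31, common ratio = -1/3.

Sₙ = a(1 - rⁿ) / (1 - r)
S_6 = 31(1 - (-1/3)^6) / (1 - (-1/3))
S_6 = 31(1 - (1/729)) / (4/3)
S_6 = 5642/243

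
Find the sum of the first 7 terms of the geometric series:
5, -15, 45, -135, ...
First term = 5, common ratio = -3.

Sₙ = a(1 - rⁿ) / (1 - r)
S_7 = 5(1 - (-3)^7) / (1 - (-3))
S_7 = 5(1 - (-2187)) / (4)
S_7 = 2735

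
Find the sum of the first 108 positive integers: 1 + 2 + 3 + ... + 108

Formula: ∑k = n(n+1)/2
= 108×109/2
= 11772/2
= 5886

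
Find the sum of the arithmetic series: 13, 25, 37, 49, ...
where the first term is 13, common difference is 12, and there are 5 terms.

Sₙ = n/2 × (first + last)
Last term = a + (n-1)d = 13 + (5-1)×12 = 61
S_5 = 5/2 × (13 + 61)
S_5 = 5/2 × 74 = 185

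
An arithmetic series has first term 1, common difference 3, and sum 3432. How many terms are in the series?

Using S = n/2 × [2a + (n-1)d]
3432 = n/2 × [2(1) + (n-1)(3)]
3432 = n/2 × [2 + 3n - 3]
6864 = n × [-1 + 3n]
3n² + (-1)n - 6864 = 0
Discriminant: Δ = (-1)² - 4(3)(-6864) = 1 + 82368 = 82369
√Δ = 287
n = [-(-1) + √Δ] / (2·3) = (1 + 287) / 6 = 288 / 6 = 48
(The negative root is discarded since n must be a positive integer.)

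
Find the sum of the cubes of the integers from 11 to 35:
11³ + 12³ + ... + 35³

Use ∑_{k=1}^{n} k³ = [n(n+1)/2]², then subtract the first 10 terms.
∑_{k=1}^{35} k³ = [35×36/2]² = 630² = 396900
∑_{k=1}^{10} k³ = [10×11/2]² = 55² = 3025
∑_{k=11}^{35} k³ = 396900 - 3025 = 393875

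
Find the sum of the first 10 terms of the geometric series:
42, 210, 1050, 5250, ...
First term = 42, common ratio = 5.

Sₙ = a(1 - rⁿ) / (1 - r)
S_10 = 42(1 - 5^10) / (1 - 5)
S_10 = 42(1 - 9765625) / (-4)
S_10 = 102539052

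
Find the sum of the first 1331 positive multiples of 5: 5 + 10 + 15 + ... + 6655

Factor out 5: = 5(1 + 2 + ... + 1331) = 5 × n(n+1)/2
= 5 × 1331×1332/2
= 5 × 886446
= 4432230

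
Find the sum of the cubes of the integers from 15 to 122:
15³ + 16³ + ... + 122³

Use ∑_{k=1}^{n} k³ = [n(n+1)/2]², then subtract the first 14 terms.
∑_{k=1}^{122} k³ = [122×123/2]² = 7503² = 56295009
∑_{k=1}^{14} k³ = [14×15/2]² = 105² = 11025
∑_{k=15}^{122} k³ = 56295009 - 11025 = 56283984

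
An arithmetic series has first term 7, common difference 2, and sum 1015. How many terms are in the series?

Using S = n/2 × [2a + (n-1)d]
1015 = n/2 × [2(7) + (n-1)(2)]
1015 = n/2 × [14 + 2n - 2]
2030 = n × [12 + 2n]
2n² + (12)n - 2030 = 0
Discriminant: Δ = (12)² - 4(2)(-2030) = 144 + 16240 = 16384
√Δ = 128
n = [-(12) + √Δ] / (2·2) = (-12 + 128) / 4 = 116 / 4 = 29
(The negative root is discarded since n must be a positive integer.)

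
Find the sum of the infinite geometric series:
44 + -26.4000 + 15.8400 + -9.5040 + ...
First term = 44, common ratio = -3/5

For |r| < 1, S = a / (1 - r)
S = 44 / (1 - (-3/5))
S = 44 / (8/5)
S = 55/2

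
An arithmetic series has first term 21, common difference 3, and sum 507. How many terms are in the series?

Using S = n/2 × [2a + (n-1)d]
507 = n/2 × [2(21) + (n-1)(3)]
507 = n/2 × [42 + 3n - 3]
1014 = n × [39 + 3n]
3n² + (39)n - 1014 = 0
Discriminant: Δ = (39)² - 4(3)(-1014) = 1521 + 12168 = 13689
√Δ = 117
n = [-(39) + √Δ] / (2·3) = (-39 + 117) / 6 = 78 / 6 = 13
(The negative root is discarded since n must be a positive integer.)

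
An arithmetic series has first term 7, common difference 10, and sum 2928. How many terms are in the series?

Using S = n/2 × [2a + (n-1)d]
2928 = n/2 × [2(7) + (n-1)(10)]
2928 = n/2 × [14 + 10n - 10]
5856 = n × [4 + 10n]
10n² + (4)n - 5856 = 0
Discriminant: Δ = (4)² - 4(10)(-5856) = 16 + 234240 = 234256
√Δ = 484
n = [-(4) + √Δ] / (2·10) = (-4 + 484) / 20 = 480 / 20 = 24
(The negative root is discarded since n must be a positive integer.)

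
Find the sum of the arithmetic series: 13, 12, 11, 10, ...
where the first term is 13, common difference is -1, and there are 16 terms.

Sₙ = n/2 × (first + last)
Last term = a + (n-1)d = 13 + (16-1)×(-1) = -2
S_16 = 16/2 × (13 + (-2))
S_16 = 16/2 × 11 = 88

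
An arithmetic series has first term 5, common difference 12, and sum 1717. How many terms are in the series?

Using S = n/2 × [2a + (n-1)d]
1717 = n/2 × [2(5) + (n-1)(12)]
1717 = n/2 × [10 + 12n - 12]
3434 = n × [-2 + 12n]
12n² + (-2)n - 3434 = 0
Discriminant: Δ = (-2)² - 4(12)(-3434) = 4 + 164832 = 164836
√Δ = 406
n = [-(-2) + √Δ] / (2·12) = (2 + 406) / 24 = 408 / 24 = 17
(The negative root is discarded since n must be a positive integer.)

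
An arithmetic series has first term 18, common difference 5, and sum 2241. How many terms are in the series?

Using S = n/2 × [2a + (n-1)d]
2241 = n/2 × [2(18) + (n-1)(5)]
2241 = n/2 × [36 + 5n - 5]
4482 = n × [31 + 5n]
5n² + (31)n - 4482 = 0
Discriminant: Δ = (31)² - 4(5)(-4482) = 961 + 89640 = 90601
√Δ = 301
n = [-(31) + √Δ] / (2·5) = (-31 + 301) / 10 = 270 / 10 = 27
(The negative root is discarded since n must be a positive integer.)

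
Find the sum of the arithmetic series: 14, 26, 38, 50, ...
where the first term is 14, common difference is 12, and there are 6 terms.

Sₙ = n/2 × (first + last)
Last term = a + (n-1)d = 14 + (6-1)×12 = 74
S_6 = 6/2 × (14 + 74)
S_6 = 6/2 × 88 = 264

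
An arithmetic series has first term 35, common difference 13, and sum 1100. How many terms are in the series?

Using S = n/2 × [2a + (n-1)d]
1100 = n/2 × [2(35) + (n-1)(13)]
1100 = n/2 × [70 + 13n - 13]
2200 = n × [57 + 13n]
13n² + (57)n - 2200 = 0
Discriminant: Δ = (57)² - 4(13)(-2200) = 3249 + 114400 = 117649
√Δ = 343
n = [-(57) + √Δ] / (2·13) = (-57 + 343) / 26 = 286 / 26 = 11
(The negative root is discarded since n must be a positive integer.)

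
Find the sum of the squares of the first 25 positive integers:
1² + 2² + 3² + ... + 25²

Formula: ∑k² = n(n+1)(2n+1)/6
= 25×26×51/6
= 33150/6
= 5525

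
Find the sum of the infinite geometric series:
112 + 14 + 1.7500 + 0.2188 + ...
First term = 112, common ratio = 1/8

For |r| < 1, S = a / (1 - r)
S = 112 / (1 - (1/8))
S = 112 / (7/8)
S = 128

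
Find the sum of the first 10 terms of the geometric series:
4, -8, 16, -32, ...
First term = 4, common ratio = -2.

Sₙ = a(1 - rⁿ) / (1 - r)
S_10 = 4(1 - (-2)^10) / (1 - (-2))
S_10 = 4(1 - 1024) / (3)
S_10 = -1364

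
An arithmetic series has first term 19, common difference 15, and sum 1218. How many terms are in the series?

Using S = n/2 × [2a + (n-1)d]
1218 = n/2 × [2(19) + (n-1)(15)]
1218 = n/2 × [38 + 15n - 15]
2436 = n × [23 + 15n]
15n² + (23)n - 2436 = 0
Discriminant: Δ = (23)² - 4(15)(-2436) = 529 + 146160 = 146689
√Δ = 383
n = [-(23) + √Δ] / (2·15) = (-23 + 383) / 30 = 360 / 30 = 12
(The negative root is discarded since n must be a positive integer.)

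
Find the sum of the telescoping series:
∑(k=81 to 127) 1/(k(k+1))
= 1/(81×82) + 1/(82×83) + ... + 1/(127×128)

Partial fractions: 1/(k(k+1)) = 1/k - 1/(k+1)
The series telescopes:
= (1/81 - 1/82) + (1/82 - 1/83) + ... + (1/127 - 1/128)
= 1/81 - 1/128
= 47/10368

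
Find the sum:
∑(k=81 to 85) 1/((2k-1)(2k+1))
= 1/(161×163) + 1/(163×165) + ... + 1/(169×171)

Partial fractions: 1/((2k-1)(2k+1)) = (1/2)[1/(2k-1) - 1/(2k+1)]
The series telescopes:
= (1/2)[1/161 - 1/171]
= 5/27531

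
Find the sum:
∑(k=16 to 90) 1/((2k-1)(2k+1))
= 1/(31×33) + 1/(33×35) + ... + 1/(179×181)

Partial fractions: 1/((2k-1)(2k+1)) = (1/2)[1/(2k-1) - 1/(2k+1)]
The series telescopes:
= (1/2)[1/31 - 1/181]
= 75/5611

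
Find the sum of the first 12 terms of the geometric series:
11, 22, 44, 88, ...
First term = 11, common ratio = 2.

Sₙ = a(1 - rⁿ) / (1 - r)
S_12 = 11(1 - 2^12) / (1 - 2)
S_12 = 11(1 - 4096) / (-1)
S_12 = 45045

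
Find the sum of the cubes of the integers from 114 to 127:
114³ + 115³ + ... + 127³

Use ∑_{k=1}^{n} k³ = [n(n+1)/2]², then subtract the first 113 terms.
∑_{k=1}^{127} k³ = [127×128/2]² = 8128² = 66064384
∑_{k=1}^{113} k³ = [113×114/2]² = 6441² = 41486481
∑_{k=114}^{127} k³ = 66064384 - 41486481 = 24577903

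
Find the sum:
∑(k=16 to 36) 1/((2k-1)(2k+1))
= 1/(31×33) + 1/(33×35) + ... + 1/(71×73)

Partial fractions: 1/((2k-1)(2k+1)) = (1/2)[1/(2k-1) - 1/(2k+1)]
The series telescopes:
= (1/2)[1/31 - 1/73]
= 21/2263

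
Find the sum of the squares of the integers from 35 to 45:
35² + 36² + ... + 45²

Use ∑_{k=1}^{n} k² = n(n+1)(2n+1)/6, then subtract the first 34 terms.
∑_{k=1}^{45} k² = 45×46×91/6 = 31395
∑_{k=1}^{34} k² = 34×35×69/6 = 13685
∑_{k=35}^{45} k² = 31395 - 13685 = 17710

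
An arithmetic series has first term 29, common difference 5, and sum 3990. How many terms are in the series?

Using S = n/2 × [2a + (n-1)d]
3990 = n/2 × [2(29) + (n-1)(5)]
3990 = n/2 × [58 + 5n - 5]
7980 = n × [53 + 5n]
5n² + (53)n - 7980 = 0
Discriminant: Δ = (53)² - 4(5)(-7980) = 2809 + 159600 = 162409
√Δ = 403
n = [-(53) + √Δ] / (2·5) = (-53 + 403) / 10 = 350 / 10 = 35
(The negative root is discarded since n must be a positive integer.)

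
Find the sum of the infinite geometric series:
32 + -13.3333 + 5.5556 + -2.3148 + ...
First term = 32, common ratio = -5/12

For |r| < 1, S = a / (1 - r)
S = 32 / (1 - (-5/12))
S = 32 / (17/12)
S = 384/17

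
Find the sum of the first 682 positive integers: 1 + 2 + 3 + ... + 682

Formula: ∑k = n(n+1)/2
= 682×683/2
= 465806/2
= 232903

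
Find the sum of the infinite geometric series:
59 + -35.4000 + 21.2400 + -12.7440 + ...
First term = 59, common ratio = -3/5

For |r| < 1, S = a / (1 - r)
S = 59 / (1 - (-3/5))
S = 59 / (8/5)
S = 295/8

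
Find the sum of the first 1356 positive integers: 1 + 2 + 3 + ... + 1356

Formula: ∑k = n(n+1)/2
= 1356×1357/2
= 1840092/2
= 920046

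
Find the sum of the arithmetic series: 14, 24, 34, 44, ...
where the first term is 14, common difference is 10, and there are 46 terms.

Sₙ = n/2 × (first + last)
Last term = a + (n-1)d = 14 + (46-1)×10 = 464
S_46 = 46/2 × (14 + 464)
S_46 = 46/2 × 478 = 10994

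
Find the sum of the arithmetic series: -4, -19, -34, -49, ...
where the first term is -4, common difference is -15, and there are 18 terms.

Sₙ = n/2 × (first + last)
Last term = a + (n-1)d = -4 + (18-1)×(-15) = -259
S_18 = 18/2 × (-4 + (-259))
S_18 = 18/2 × (-263) = -2367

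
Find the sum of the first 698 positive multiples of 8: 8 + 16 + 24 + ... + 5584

Factor out 8: = 8(1 + 2 + ... + 698) = 8 × n(n+1)/2
= 8 × 698×699/2
= 8 × 243951
= 1951608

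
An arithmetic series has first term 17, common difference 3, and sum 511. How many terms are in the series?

Using S = n/2 × [2a + (n-1)d]
511 = n/2 × [2(17) + (n-1)(3)]
511 = n/2 × [34 + 3n - 3]
1022 = n × [31 + 3n]
3n² + (31)n - 1022 = 0
Discriminant: Δ = (31)² - 4(3)(-1022) = 961 + 12264 = 13225
√Δ = 115
n = [-(31) + √Δ] / (2·3) = (-31 + 115) / 6 = 84 / 6 = 14
(The negative root is discarded since n must be a positive integer.)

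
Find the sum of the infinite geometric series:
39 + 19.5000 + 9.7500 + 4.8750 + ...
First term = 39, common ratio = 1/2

For |r| < 1, S = a / (1 - r)
S = 39 / (1 - (1/2))
S = 39 / (1/2)
S = 78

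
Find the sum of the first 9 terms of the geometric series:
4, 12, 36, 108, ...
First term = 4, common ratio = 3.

Sₙ = a(1 - rⁿ) / (1 - r)
S_9 = 4(1 - 3^9) / (1 - 3)
S_9 = 4(1 - 19683) / (-2)
S_9 = 39364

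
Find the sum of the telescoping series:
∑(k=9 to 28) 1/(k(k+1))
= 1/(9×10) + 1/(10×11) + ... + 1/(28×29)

Partial fractions: 1/(k(k+1)) = 1/k - 1/(k+1)
The series telescopes:
= (1/9 - 1/10) + (1/10 - 1/11) + ... + (1/28 - 1/29)
= 1/9 - 1/29
= 20/261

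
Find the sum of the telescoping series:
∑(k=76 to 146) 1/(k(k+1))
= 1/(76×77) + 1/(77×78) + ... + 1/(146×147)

Partial fractions: 1/(k(k+1)) = 1/k - 1/(k+1)
The series telescopes:
= (1/76 - 1/77) + (1/77 - 1/78) + ... + (1/146 - 1/147)
= 1/76 - 1/147
= 71/11172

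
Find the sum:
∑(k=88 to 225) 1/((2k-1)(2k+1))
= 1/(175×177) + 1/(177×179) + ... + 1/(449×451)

Partial fractions: 1/((2k-1)(2k+1)) = (1/2)[1/(2k-1) - 1/(2k+1)]
The series telescopes:
= (1/2)[1/175 - 1/451]
= 138/78925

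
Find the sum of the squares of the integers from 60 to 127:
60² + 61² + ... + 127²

Use ∑_{k=1}^{n} k² = n(n+1)(2n+1)/6, then subtract the first 59 terms.
∑_{k=1}^{127} k² = 127×128×255/6 = 690880
∑_{k=1}^{59} k² = 59×60×119/6 = 70210
∑_{k=60}^{127} k² = 690880 - 70210 = 620670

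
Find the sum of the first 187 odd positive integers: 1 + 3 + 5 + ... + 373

Sum of first n odd numbers = n²
= 187²
= 34969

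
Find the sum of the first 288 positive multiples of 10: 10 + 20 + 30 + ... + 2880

Factor out 10: = 10(1 + 2 + ... + 288) = 10 × n(n+1)/2
= 10 × 288×289/2
= 10 × 41616
= 416160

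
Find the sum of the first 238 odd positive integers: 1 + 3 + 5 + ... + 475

Sum of first n odd numbers = n²
= 238²
= 56644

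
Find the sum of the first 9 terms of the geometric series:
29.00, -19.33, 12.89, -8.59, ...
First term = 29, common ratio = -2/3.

Sₙ = a(1 - rⁿ) / (1 - r)
S_9 = 29(1 - (-2/3)^9) / (1 - (-2/3))
S_9 = 29(1 - (-512/19683)) / (5/3)
S_9 = 117131/6561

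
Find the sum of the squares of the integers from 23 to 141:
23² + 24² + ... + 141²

Use ∑_{k=1}^{n} k² = n(n+1)(2n+1)/6, then subtract the first 22 terms.
∑_{k=1}^{141} k² = 141×142×283/6 = 944371
∑_{k=1}^{22} k² = 22×23×45/6 = 3795
∑_{k=23}^{141} k² = 944371 - 3795 = 940576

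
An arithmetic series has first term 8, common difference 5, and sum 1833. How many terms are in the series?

Using S = n/2 × [2a + (n-1)d]
1833 = n/2 × [2(8) + (n-1)(5)]
1833 = n/2 × [16 + 5n - 5]
3666 = n × [11 + 5n]
5n² + (11)n - 3666 = 0
Discriminant: Δ = (11)² - 4(5)(-3666) = 121 + 73320 = 73441
√Δ = 271
n = [-(11) + √Δ] / (2·5) = (-11 + 271) / 10 = 260 / 10 = 26
(The negative root is discarded since n must be a positive integer.)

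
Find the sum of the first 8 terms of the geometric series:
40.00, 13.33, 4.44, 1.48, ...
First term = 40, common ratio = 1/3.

Sₙ = a(1 - rⁿ) / (1 - r)
S_8 = 40(1 - (1/3)^8) / (1 - (1/3))
S_8 = 40(1 - (1/6561)) / (2/3)
S_8 = 131200/2187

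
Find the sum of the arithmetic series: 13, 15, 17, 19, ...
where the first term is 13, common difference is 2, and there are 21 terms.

Sₙ = n/2 × (first + last)
Last term = a + (n-1)d = 13 + (21-1)×2 = 53
S_21 = 21/2 × (13 + 53)
S_21 = 21/2 × 66 = 693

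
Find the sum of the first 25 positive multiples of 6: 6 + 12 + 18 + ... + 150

Factor out 6: = 6(1 + 2 + ... + 25) = 6 × n(n+1)/2
= 6 × 25×26/2
= 6 × 325
= 1950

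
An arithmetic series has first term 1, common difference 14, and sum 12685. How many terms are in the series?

Using S = n/2 × [2a + (n-1)d]
12685 = n/2 × [2(1) + (n-1)(14)]
12685 = n/2 × [2 + 14n - 14]
25370 = n × [-12 + 14n]
14n² + (-12)n - 25370 = 0
Discriminant: Δ = (-12)² - 4(14)(-25370) = 144 + 1420720 = 1420864
√Δ = 1192
n = [-(-12) + √Δ] / (2·14) = (12 + 1192) / 28 = 1204 / 28 = 43
(The negative root is discarded since n must be a positive integer.)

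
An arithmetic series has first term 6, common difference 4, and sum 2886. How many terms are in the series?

Using S = n/2 × [2a + (n-1)d]
2886 = n/2 × [2(6) + (n-1)(4)]
2886 = n/2 × [12 + 4n - 4]
5772 = n × [8 + 4n]
4n² + (8)n - 5772 = 0
Discriminant: Δ = (8)² - 4(4)(-5772) = 64 + 92352 = 92416
√Δ = 304
n = [-(8) + √Δ] / (2·4) = (-8 + 304) / 8 = 296 / 8 = 37
(The negative root is discarded since n must be a positive integer.)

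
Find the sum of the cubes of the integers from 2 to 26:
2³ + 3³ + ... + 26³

Use ∑_{k=1}^{n} k³ = [n(n+1)/2]², then subtract the first 1 terms.
∑_{k=1}^{26} k³ = [26×27/2]² = 351² = 123201
∑_{k=1}^{1} k³ = [1×2/2]² = 1² = 1
∑_{k=2}^{26} k³ = 123201 - 1 = 123200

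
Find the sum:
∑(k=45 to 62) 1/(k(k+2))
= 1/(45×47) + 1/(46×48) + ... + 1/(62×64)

Partial fractions: 1/(k(k+2)) = (1/2)[1/k - 1/(k+2)]
Telescoping leaves the first two and last two terms:
= (1/2)[1/45 + 1/46 - 1/63 - 1/64]
= 5779/927360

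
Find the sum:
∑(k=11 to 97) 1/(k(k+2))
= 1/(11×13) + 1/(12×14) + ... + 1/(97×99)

Partial fractions: 1/(k(k+2)) = (1/2)[1/k - 1/(k+2)]
Telescoping leaves the first two and last two terms:
= (1/2)[1/11 + 1/12 - 1/98 - 1/99]
= 2987/38808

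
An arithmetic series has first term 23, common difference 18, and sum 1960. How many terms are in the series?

Using S = n/2 × [2a + (n-1)d]
1960 = n/2 × [2(23) + (n-1)(18)]
1960 = n/2 × [46 + 18n - 18]
3920 = n × [28 + 18n]
18n² + (28)n - 3920 = 0
Discriminant: Δ = (28)² - 4(18)(-3920) = 784 + 282240 = 283024
√Δ = 532
n = [-(28) + √Δ] / (2·18) = (-28 + 532) / 36 = 504 / 36 = 14
(The negative root is discarded since n must be a positive integer.)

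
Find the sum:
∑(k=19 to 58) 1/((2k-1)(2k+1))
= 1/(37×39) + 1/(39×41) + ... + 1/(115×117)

Partial fractions: 1/((2k-1)(2k+1)) = (1/2)[1/(2k-1) - 1/(2k+1)]
The series telescopes:
= (1/2)[1/37 - 1/117]
= 40/4329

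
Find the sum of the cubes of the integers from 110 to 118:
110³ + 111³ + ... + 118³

Use ∑_{k=1}^{n} k³ = [n(n+1)/2]², then subtract the first 109 terms.
∑_{k=1}^{118} k³ = [118×119/2]² = 7021² = 49294441
∑_{k=1}^{109} k³ = [109×110/2]² = 5995² = 35940025
∑_{k=110}^{118} k³ = 49294441 - 35940025 = 13354416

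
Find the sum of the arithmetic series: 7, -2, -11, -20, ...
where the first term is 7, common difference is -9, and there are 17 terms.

Sₙ = n/2 × (first + last)
Last term = a + (n-1)d = 7 + (17-1)×(-9) = -137
S_17 = 17/2 × (7 + (-137))
S_17 = 17/2 × (-130) = -1105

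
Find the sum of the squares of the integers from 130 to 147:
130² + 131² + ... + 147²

Use ∑_{k=1}^{n} k² = n(n+1)(2n+1)/6, then subtract the first 129 terms.
∑_{k=1}^{147} k² = 147×148×295/6 = 1069670
∑_{k=1}^{129} k² = 129×130×259/6 = 723905
∑_{k=130}^{147} k² = 1069670 - 723905 = 345765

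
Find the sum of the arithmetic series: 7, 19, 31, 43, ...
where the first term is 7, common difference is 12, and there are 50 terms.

Sₙ = n/2 × (first + last)
Last term = a + (n-1)d = 7 + (50-1)×12 = 595
S_50 = 50/2 × (7 + 595)
S_50 = 50/2 × 602 = 15050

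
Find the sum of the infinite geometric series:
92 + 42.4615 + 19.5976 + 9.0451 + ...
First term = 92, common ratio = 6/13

For |r| < 1, S = a / (1 - r)
S = 92 / (1 - (6/13))
S = 92 / (7/13)
S = 1196/7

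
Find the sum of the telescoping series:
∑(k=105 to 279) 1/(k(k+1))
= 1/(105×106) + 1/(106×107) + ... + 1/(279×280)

Partial fractions: 1/(k(k+1)) = 1/k - 1/(k+1)
The series telescopes:
= (1/105 - 1/106) + (1/106 - 1/107) + ... + (1/279 - 1/280)
= 1/105 - 1/280
= 1/168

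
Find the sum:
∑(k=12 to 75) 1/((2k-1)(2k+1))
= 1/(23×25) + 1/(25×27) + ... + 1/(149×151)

Partial fractions: 1/((2k-1)(2k+1)) = (1/2)[1/(2k-1) - 1/(2k+1)]
The series telescopes:
= (1/2)[1/23 - 1/151]
= 64/3473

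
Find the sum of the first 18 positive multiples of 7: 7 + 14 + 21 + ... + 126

Factor out 7: = 7(1 + 2 + ... + 18) = 7 × n(n+1)/2
= 7 × 18×19/2
= 7 × 171
= 1197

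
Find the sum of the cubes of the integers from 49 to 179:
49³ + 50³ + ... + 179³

Use ∑_{k=1}^{n} k³ = [n(n+1)/2]², then subtract the first 48 terms.
∑_{k=1}^{179} k³ = [179×180/2]² = 16110² = 259532100
∑_{k=1}^{48} k³ = [48×49/2]² = 1176² = 1382976
∑_{k=49}^{179} k³ = 259532100 - 1382976 = 258149124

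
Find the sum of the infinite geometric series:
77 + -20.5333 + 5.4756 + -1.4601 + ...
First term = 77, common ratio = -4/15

For |r| < 1, S = a / (1 - r)
S = 77 / (1 - (-4/15))
S = 77 / (19/15)
S = 1155/19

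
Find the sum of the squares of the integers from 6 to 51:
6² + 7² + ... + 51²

Use ∑_{k=1}^{n} k² = n(n+1)(2n+1)/6, then subtract the first 5 terms.
∑_{k=1}^{51} k² = 51×52×103/6 = 45526
∑_{k=1}^{5} k² = 5×6×11/6 = 55
∑_{k=6}^{51} k² = 45526 - 55 = 45471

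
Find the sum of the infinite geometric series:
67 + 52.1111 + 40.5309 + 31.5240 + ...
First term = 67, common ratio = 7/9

For |r| < 1, S = a / (1 - r)
S = 67 / (1 - (7/9))
S = 67 / (2/9)
S = 603/2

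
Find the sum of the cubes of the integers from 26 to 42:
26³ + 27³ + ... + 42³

Use ∑_{k=1}^{n} k³ = [n(n+1)/2]², then subtract the first 25 terms.
∑_{k=1}^{42} k³ = [42×43/2]² = 903² = 815409
∑_{k=1}^{25} k³ = [25×26/2]² = 325² = 105625
∑_{k=26}^{42} k³ = 815409 - 105625 = 709784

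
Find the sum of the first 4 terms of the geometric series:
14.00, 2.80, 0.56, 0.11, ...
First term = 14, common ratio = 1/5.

Sₙ = a(1 - rⁿ) / (1 - r)
S_4 = 14(1 - (1/5)^4) / (1 - (1/5))
S_4 = 14(1 - (1/625)) / (4/5)
S_4 = 2184/125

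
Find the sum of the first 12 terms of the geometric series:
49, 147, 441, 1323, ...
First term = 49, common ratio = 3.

Sₙ = a(1 - rⁿ) / (1 - r)
S_12 = 49(1 - 3^12) / (1 - 3)
S_12 = 49(1 - 531441) / (-2)
S_12 = 13020280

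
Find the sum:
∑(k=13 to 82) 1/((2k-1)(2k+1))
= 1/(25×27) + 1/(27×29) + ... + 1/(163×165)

Partial fractions: 1/((2k-1)(2k+1)) = (1/2)[1/(2k-1) - 1/(2k+1)]
The series telescopes:
= (1/2)[1/25 - 1/165]
= 14/825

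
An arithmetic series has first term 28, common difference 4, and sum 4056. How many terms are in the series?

Using S = n/2 × [2a + (n-1)d]
4056 = n/2 × [2(28) + (n-1)(4)]
4056 = n/2 × [56 + 4n - 4]
8112 = n × [52 + 4n]
4n² + (52)n - 8112 = 0
Discriminant: Δ = (52)² - 4(4)(-8112) = 2704 + 129792 = 132496
√Δ = 364
n = [-(52) + √Δ] / (2·4) = (-52 + 364) / 8 = 312 / 8 = 39
(The negative root is discarded since n must be a positive integer.)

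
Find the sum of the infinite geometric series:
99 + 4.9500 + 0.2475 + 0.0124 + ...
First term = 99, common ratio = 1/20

For |r| < 1, S = a / (1 - r)
S = 99 / (1 - (1/20))
S = 99 / (19/20)
S = 1980/19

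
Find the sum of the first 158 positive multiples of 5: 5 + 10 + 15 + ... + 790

Factor out 5: = 5(1 + 2 + ... + 158) = 5 × n(n+1)/2
= 5 × 158×159/2
= 5 × 12561
= 62805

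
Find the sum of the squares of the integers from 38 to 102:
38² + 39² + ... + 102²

Use ∑_{k=1}^{n} k² = n(n+1)(2n+1)/6, then subtract the first 37 terms.
∑_{k=1}^{102} k² = 102×103×205/6 = 358955
∑_{k=1}^{37} k² = 37×38×75/6 = 17575
∑_{k=38}^{102} k² = 358955 - 17575 = 341380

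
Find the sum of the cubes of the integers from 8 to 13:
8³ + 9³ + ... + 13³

Use ∑_{k=1}^{n} k³ = [n(n+1)/2]², then subtract the first 7 terms.
∑_{k=1}^{13} k³ = [13×14/2]² = 91² = 8281
∑_{k=1}^{7} k³ = [7×8/2]² = 28² = 784
∑_{k=8}^{13} k³ = 8281 - 784 = 7497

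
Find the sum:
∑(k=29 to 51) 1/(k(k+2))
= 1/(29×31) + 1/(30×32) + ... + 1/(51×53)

Partial fractions: 1/(k(k+2)) = (1/2)[1/k - 1/(k+2)]
Telescoping leaves the first two and last two terms:
= (1/2)[1/29 + 1/30 - 1/52 - 1/53]
= 35627/2397720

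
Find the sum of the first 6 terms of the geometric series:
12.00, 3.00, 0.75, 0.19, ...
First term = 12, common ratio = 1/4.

Sₙ = a(1 - rⁿ) / (1 - r)
S_6 = 12(1 - (1/4)^6) / (1 - (1/4))
S_6 = 12(1 - (1/4096)) / (3/4)
S_6 = 4095/256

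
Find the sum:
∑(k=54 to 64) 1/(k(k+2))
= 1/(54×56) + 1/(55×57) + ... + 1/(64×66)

Partial fractions: 1/(k(k+2)) = (1/2)[1/k - 1/(k+2)]
Telescoping leaves the first two and last two terms:
= (1/2)[1/54 + 1/55 - 1/65 - 1/66]
= 119/38610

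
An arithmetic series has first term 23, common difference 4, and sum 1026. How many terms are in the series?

Using S = n/2 × [2a + (n-1)d]
1026 = n/2 × [2(23) + (n-1)(4)]
1026 = n/2 × [46 + 4n - 4]
2052 = n × [42 + 4n]
4n² + (42)n - 2052 = 0
Discriminant: Δ = (42)² - 4(4)(-2052) = 1764 + 32832 = 34596
√Δ = 186
n = [-(42) + √Δ] / (2·4) = (-42 + 186) / 8 = 144 / 8 = 18
(The negative root is discarded since n must be a positive integer.)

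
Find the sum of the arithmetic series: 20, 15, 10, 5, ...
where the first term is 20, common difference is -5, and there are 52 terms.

Sₙ = n/2 × (first + last)
Last term = a + (n-1)d = 20 + (52-1)×(-5) = -235
S_52 = 52/2 × (20 + (-235))
S_52 = 52/2 × (-215) = -5590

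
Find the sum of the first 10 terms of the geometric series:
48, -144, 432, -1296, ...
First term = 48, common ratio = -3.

Sₙ = a(1 - rⁿ) / (1 - r)
S_10 = 48(1 - (-3)^10) / (1 - (-3))
S_10 = 48(1 - 59049) / (4)
S_10 = -708576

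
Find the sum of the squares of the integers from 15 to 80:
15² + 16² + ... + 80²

Use ∑_{k=1}^{n} k² = n(n+1)(2n+1)/6, then subtract the first 14 terms.
∑_{k=1}^{80} k² = 80×81×161/6 = 173880
∑_{k=1}^{14} k² = 14×15×29/6 = 1015
∑_{k=15}^{80} k² = 173880 - 1015 = 172865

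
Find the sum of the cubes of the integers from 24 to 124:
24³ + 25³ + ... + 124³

Use ∑_{k=1}^{n} k³ = [n(n+1)/2]², then subtract the first 23 terms.
∑_{k=1}^{124} k³ = [124×125/2]² = 7750² = 60062500
∑_{k=1}^{23} k³ = [23×24/2]² = 276² = 76176
∑_{k=24}^{124} k³ = 60062500 - 76176 = 59986324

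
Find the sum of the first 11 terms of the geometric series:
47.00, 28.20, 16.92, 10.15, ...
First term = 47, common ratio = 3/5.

Sₙ = a(1 - rⁿ) / (1 - r)
S_11 = 47(1 - (3/5)^11) / (1 - (3/5))
S_11 = 47(1 - (177147/48828125)) / (2/5)
S_11 = 1143297983/9765625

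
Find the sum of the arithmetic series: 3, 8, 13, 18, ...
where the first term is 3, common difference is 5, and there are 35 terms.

Sₙ = n/2 × (first + last)
Last term = a + (n-1)d = 3 + (35-1)×5 = 173
S_35 = 35/2 × (3 + 173)
S_35 = 35/2 × 176 = 3080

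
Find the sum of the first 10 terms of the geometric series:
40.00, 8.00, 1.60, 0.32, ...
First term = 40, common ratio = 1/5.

Sₙ = a(1 - rⁿ) / (1 - r)
S_10 = 40(1 - (1/5)^10) / (1 - (1/5))
S_10 = 40(1 - (1/9765625)) / (4/5)
S_10 = 19531248/390625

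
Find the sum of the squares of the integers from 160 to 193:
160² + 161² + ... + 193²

Use ∑_{k=1}^{n} k² = n(n+1)(2n+1)/6, then subtract the first 159 terms.
∑_{k=1}^{193} k² = 193×194×387/6 = 2415009
∑_{k=1}^{159} k² = 159×160×319/6 = 1352560
∑_{k=160}^{193} k² = 2415009 - 1352560 = 1062449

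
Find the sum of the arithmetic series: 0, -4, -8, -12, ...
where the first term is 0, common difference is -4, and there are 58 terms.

Sₙ = n/2 × (first + last)
Last term = a + (n-1)d = 0 + (58-1)×(-4) = -228
S_58 = 58/2 × (0 + (-228))
S_58 = 58/2 × (-228) = -6612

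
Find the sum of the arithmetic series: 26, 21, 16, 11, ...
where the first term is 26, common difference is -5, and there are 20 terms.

Sₙ = n/2 × (first + last)
Last term = a + (n-1)d = 26 + (20-1)×(-5) = -69
S_20 = 20/2 × (26 + (-69))
S_20 = 20/2 × (-43) = -430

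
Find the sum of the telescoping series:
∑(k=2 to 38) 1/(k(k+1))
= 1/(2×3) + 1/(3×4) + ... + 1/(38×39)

Partial fractions: 1/(k(k+1)) = 1/k - 1/(k+1)
The series telescopes:
= (1/2 - 1/3) + (1/3 - 1/4) + ... + (1/38 - 1/39)
= 1/2 - 1/39
= 37/78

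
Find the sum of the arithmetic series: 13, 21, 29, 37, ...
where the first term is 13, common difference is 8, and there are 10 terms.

Sₙ = n/2 × (first + last)
Last term = a + (n-1)d = 13 + (10-1)×8 = 85
S_10 = 10/2 × (13 + 85)
S_10 = 10/2 × 98 = 490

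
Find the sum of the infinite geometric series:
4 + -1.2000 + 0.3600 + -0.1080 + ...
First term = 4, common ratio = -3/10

For |r| < 1, S = a / (1 - r)
S = 4 / (1 - (-3/10))
S = 4 / (13/10)
S = 40/13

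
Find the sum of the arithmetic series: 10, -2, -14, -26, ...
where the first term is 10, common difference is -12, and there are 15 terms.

Sₙ = n/2 × (first + last)
Last term = a + (n-1)d = 10 + (15-1)×(-12) = -158
S_15 = 15/2 × (10 + (-158))
S_15 = 15/2 × (-148) = -1110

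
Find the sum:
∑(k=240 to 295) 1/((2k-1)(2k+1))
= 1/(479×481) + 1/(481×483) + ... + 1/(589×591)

Partial fractions: 1/((2k-1)(2k+1)) = (1/2)[1/(2k-1) - 1/(2k+1)]
The series telescopes:
= (1/2)[1/479 - 1/591]
= 56/283089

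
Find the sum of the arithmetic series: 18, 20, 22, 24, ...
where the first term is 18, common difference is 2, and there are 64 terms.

Sₙ = n/2 × (first + last)
Last term = a + (n-1)d = 18 + (64-1)×2 = 144
S_64 = 64/2 × (18 + 144)
S_64 = 64/2 × 162 = 5184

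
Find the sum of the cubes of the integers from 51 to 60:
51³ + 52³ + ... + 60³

Use ∑_{k=1}^{n} k³ = [n(n+1)/2]², then subtract the first 50 terms.
∑_{k=1}^{60} k³ = [60×61/2]² = 1830² = 3348900
∑_{k=1}^{50} k³ = [50×51/2]² = 1275² = 1625625
∑_{k=51}^{60} k³ = 3348900 - 1625625 = 1723275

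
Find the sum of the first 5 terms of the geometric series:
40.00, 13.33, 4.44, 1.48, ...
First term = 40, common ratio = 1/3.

Sₙ = a(1 - rⁿ) / (1 - r)
S_5 = 40(1 - (1/3)^5) / (1 - (1/3))
S_5 = 40(1 - (1/243)) / (2/3)
S_5 = 4840/81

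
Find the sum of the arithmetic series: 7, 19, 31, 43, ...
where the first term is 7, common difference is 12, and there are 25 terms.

Sₙ = n/2 × (first + last)
Last term = a + (n-1)d = 7 + (25-1)×12 = 295
S_25 = 25/2 × (7 + 295)
S_25 = 25/2 × 302 = 3775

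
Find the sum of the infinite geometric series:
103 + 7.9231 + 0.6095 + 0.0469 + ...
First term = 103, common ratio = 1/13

For |r| < 1, S = a / (1 - r)
S = 103 / (1 - (1/13))
S = 103 / (12/13)
S = 1339/12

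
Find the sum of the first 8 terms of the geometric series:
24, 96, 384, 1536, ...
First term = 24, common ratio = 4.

Sₙ = a(1 - rⁿ) / (1 - r)
S_8 = 24(1 - 4^8) / (1 - 4)
S_8 = 24(1 - 65536) / (-3)
S_8 = 524280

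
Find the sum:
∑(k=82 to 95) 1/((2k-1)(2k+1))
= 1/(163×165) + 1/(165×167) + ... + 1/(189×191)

Partial fractions: 1/((2k-1)(2k+1)) = (1/2)[1/(2k-1) - 1/(2k+1)]
The series telescopes:
= (1/2)[1/163 - 1/191]
= 14/31133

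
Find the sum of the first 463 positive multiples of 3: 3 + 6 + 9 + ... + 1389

Factor out 3: = 3(1 + 2 + ... + 463) = 3 × n(n+1)/2
= 3 × 463×464/2
= 3 × 107416
= 322248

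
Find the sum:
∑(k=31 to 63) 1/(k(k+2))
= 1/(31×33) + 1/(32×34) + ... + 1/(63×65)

Partial fractions: 1/(k(k+2)) = (1/2)[1/k - 1/(k+2)]
Telescoping leaves the first two and last two terms:
= (1/2)[1/31 + 1/32 - 1/64 - 1/65]
= 4191/257920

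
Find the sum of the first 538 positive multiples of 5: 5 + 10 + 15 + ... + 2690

Factor out 5: = 5(1 + 2 + ... + 538) = 5 × n(n+1)/2
= 5 × 538×539/2
= 5 × 144991
= 724955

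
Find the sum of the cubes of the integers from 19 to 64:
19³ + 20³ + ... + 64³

Use ∑_{k=1}^{n} k³ = [n(n+1)/2]², then subtract the first 18 terms.
∑_{k=1}^{64} k³ = [64×65/2]² = 2080² = 4326400
∑_{k=1}^{18} k³ = [18×19/2]² = 171² = 29241
∑_{k=19}^{64} k³ = 4326400 - 29241 = 4297159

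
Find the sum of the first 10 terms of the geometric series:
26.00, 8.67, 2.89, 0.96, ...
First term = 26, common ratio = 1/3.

Sₙ = a(1 - rⁿ) / (1 - r)
S_10 = 26(1 - (1/3)^10) / (1 - (1/3))
S_10 = 26(1 - (1/59049)) / (2/3)
S_10 = 767624/19683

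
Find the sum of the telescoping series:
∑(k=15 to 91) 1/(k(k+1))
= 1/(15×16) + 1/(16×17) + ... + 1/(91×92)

Partial fractions: 1/(k(k+1)) = 1/k - 1/(k+1)
The series telescopes:
= (1/15 - 1/16) + (1/16 - 1/17) + ... + (1/91 - 1/92)
= 1/15 - 1/92
= 77/1380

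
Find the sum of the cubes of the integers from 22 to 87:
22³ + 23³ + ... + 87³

Use ∑_{k=1}^{n} k³ = [n(n+1)/2]², then subtract the first 21 terms.
∑_{k=1}^{87} k³ = [87×88/2]² = 3828² = 14653584
∑_{k=1}^{21} k³ = [21×22/2]² = 231² = 53361
∑_{k=22}^{87} k³ = 14653584 - 53361 = 14600223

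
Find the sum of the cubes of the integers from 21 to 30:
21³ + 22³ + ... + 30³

Use ∑_{k=1}^{n} k³ = [n(n+1)/2]², then subtract the first 20 terms.
∑_{k=1}^{30} k³ = [30×31/2]² = 465² = 216225
∑_{k=1}^{20} k³ = [20×21/2]² = 210² = 44100
∑_{k=21}^{30} k³ = 216225 - 44100 = 172125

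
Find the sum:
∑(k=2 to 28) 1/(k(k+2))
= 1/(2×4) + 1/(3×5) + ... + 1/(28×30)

Partial fractions: 1/(k(k+2)) = (1/2)[1/k - 1/(k+2)]
Telescoping leaves the first two and last two terms:
= (1/2)[1/2 + 1/3 - 1/29 - 1/30]
= 111/290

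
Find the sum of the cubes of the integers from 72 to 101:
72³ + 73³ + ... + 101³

Use ∑_{k=1}^{n} k³ = [n(n+1)/2]², then subtract the first 71 terms.
∑_{k=1}^{101} k³ = [101×102/2]² = 5151² = 26532801
∑_{k=1}^{71} k³ = [71×72/2]² = 2556² = 6533136
∑_{k=72}^{101} k³ = 26532801 - 6533136 = 19999665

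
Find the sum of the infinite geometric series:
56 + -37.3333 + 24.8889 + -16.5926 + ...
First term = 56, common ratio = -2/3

For |r| < 1, S = a / (1 - r)
S = 56 / (1 - (-2/3))
S = 56 / (5/3)
S = 168/5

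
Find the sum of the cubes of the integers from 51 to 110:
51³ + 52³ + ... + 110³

Use ∑_{k=1}^{n} k³ = [n(n+1)/2]², then subtract the first 50 terms.
∑_{k=1}^{110} k³ = [110×111/2]² = 6105² = 37271025
∑_{k=1}^{50} k³ = [50×51/2]² = 1275² = 1625625
∑_{k=51}^{110} k³ = 37271025 - 1625625 = 35645400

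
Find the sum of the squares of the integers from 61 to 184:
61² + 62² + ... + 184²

Use ∑_{k=1}^{n} k² = n(n+1)(2n+1)/6, then subtract the first 60 terms.
∑_{k=1}^{184} k² = 184×185×369/6 = 2093460
∑_{k=1}^{60} k² = 60×61×121/6 = 73810
∑_{k=61}^{184} k² = 2093460 - 73810 = 2019650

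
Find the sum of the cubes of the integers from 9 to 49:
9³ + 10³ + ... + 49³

Use ∑_{k=1}^{n} k³ = [n(n+1)/2]², then subtract the first 8 terms.
∑_{k=1}^{49} k³ = [49×50/2]² = 1225² = 1500625
∑_{k=1}^{8} k³ = [8×9/2]² = 36² = 1296
∑_{k=9}^{49} k³ = 1500625 - 1296 = 1499329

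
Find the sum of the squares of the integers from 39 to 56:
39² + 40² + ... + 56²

Use ∑_{k=1}^{n} k² = n(n+1)(2n+1)/6, then subtract the first 38 terms.
∑_{k=1}^{56} k² = 56×57×113/6 = 60116
∑_{k=1}^{38} k² = 38×39×77/6 = 19019
∑_{k=39}^{56} k² = 60116 - 19019 = 41097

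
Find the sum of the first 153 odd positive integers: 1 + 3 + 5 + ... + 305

Sum of first n odd numbers = n²
= 153²
= 23409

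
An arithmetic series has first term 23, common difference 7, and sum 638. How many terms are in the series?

Using S = n/2 × [2a + (n-1)d]
638 = n/2 × [2(23) + (n-1)(7)]
638 = n/2 × [46 + 7n - 7]
1276 = n × [39 + 7n]
7n² + (39)n - 1276 = 0
Discriminant: Δ = (39)² - 4(7)(-1276) = 1521 + 35728 = 37249
√Δ = 193
n = [-(39) + √Δ] / (2·7) = (-39 + 193) / 14 = 154 / 14 = 11
(The negative root is discarded since n must be a positive integer.)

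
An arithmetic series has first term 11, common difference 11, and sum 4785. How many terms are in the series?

Using S = n/2 × [2a + (n-1)d]
4785 = n/2 × [2(11) + (n-1)(11)]
4785 = n/2 × [22 + 11n - 11]
9570 = n × [11 + 11n]
11n² + (11)n - 9570 = 0
Discriminant: Δ = (11)² - 4(11)(-9570) = 121 + 421080 = 421201
√Δ = 649
n = [-(11) + √Δ] / (2·11) = (-11 + 649) / 22 = 638 / 22 = 29
(The negative root is discarded since n must be a positive integer.)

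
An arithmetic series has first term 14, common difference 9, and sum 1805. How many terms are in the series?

Using S = n/2 × [2a + (n-1)d]
1805 = n/2 × [2(14) + (n-1)(9)]
1805 = n/2 × [28 + 9n - 9]
3610 = n × [19 + 9n]
9n² + (19)n - 3610 = 0
Discriminant: Δ = (19)² - 4(9)(-3610) = 361 + 129960 = 130321
√Δ = 361
n = [-(19) + √Δ] / (2·9) = (-19 + 361) / 18 = 342 / 18 = 19
(The negative root is discarded since n must be a positive integer.)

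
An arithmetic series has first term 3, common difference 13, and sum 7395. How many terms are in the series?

Using S = n/2 × [2a + (n-1)d]
7395 = n/2 × [2(3) + (n-1)(13)]
7395 = n/2 × [6 + 13n - 13]
14790 = n × [-7 + 13n]
13n² + (-7)n - 14790 = 0
Discriminant: Δ = (-7)² - 4(13)(-14790) = 49 + 769080 = 769129
√Δ = 877
n = [-(-7) + √Δ] / (2·13) = (7 + 877) / 26 = 884 / 26 = 34
(The negative root is discarded since n must be a positive integer.)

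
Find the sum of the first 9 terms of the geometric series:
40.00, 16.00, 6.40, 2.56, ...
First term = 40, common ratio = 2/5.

Sₙ = a(1 - rⁿ) / (1 - r)
S_9 = 40(1 - (2/5)^9) / (1 - (2/5))
S_9 = 40(1 - (512/1953125)) / (3/5)
S_9 = 5206968/78125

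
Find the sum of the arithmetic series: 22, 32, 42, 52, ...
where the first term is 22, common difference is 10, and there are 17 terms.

Sₙ = n/2 × (first + last)
Last term = a + (n-1)d = 22 + (17-1)×10 = 182
S_17 = 17/2 × (22 + 182)
S_17 = 17/2 × 204 = 1734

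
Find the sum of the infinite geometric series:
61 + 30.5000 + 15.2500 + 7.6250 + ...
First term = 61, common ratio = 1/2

For |r| < 1, S = a / (1 - r)
S = 61 / (1 - (1/2))
S = 61 / (1/2)
S = 122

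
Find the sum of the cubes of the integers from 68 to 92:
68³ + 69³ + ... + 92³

Use ∑_{k=1}^{n} k³ = [n(n+1)/2]², then subtract the first 67 terms.
∑_{k=1}^{92} k³ = [92×93/2]² = 4278² = 18301284
∑_{k=1}^{67} k³ = [67×68/2]² = 2278² = 5189284
∑_{k=68}^{92} k³ = 18301284 - 5189284 = 13112000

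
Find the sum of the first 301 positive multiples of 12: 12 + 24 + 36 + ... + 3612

Factor out 12: = 12(1 + 2 + ... + 301) = 12 × n(n+1)/2
= 12 × 301×302/2
= 12 × 45451
= 545412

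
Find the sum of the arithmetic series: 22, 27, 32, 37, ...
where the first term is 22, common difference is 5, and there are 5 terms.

Sₙ = n/2 × (first + last)
Last term = a + (n-1)d = 22 + (5-1)×5 = 42
S_5 = 5/2 × (22 + 42)
S_5 = 5/2 × 64 = 160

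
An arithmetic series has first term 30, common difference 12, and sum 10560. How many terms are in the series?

Using S = n/2 × [2a + (n-1)d]
10560 = n/2 × [2(30) + (n-1)(12)]
10560 = n/2 × [60 + 12n - 12]
21120 = n × [48 + 12n]
12n² + (48)n - 21120 = 0
Discriminant: Δ = (48)² - 4(12)(-21120) = 2304 + 1013760 = 1016064
√Δ = 1008
n = [-(48) + √Δ] / (2·12) = (-48 + 1008) / 24 = 960 / 24 = 40
(The negative root is discarded since n must be a positive integer.)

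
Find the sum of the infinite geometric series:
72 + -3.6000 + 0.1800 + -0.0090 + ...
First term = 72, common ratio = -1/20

For |r| < 1, S = a / (1 - r)
S = 72 / (1 - (-1/20))
S = 72 / (21/20)
S = 480/7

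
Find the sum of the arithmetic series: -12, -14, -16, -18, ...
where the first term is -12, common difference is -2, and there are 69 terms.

Sₙ = n/2 × (first + last)
Last term = a + (n-1)d = -12 + (69-1)×(-2) = -148
S_69 = 69/2 × (-12 + (-148))
S_69 = 69/2 × (-160) = -5520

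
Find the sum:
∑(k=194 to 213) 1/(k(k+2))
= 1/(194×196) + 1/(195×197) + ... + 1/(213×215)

Partial fractions: 1/(k(k+2)) = (1/2)[1/k - 1/(k+2)]
Telescoping leaves the first two and last two terms:
= (1/2)[1/194 + 1/195 - 1/214 - 1/215]
= 83441/174055830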